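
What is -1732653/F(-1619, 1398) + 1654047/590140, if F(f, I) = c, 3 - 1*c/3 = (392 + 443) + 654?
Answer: 171646930491/438474020 ≈ 391.46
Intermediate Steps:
c = -4458 (c = 9 - 3*((392 + 443) + 654) = 9 - 3*(835 + 654) = 9 - 3*1489 = 9 - 4467 = -4458)
F(f, I) = -4458
-1732653/F(-1619, 1398) + 1654047/590140 = -1732653/(-4458) + 1654047/590140 = -1732653*(-1/4458) + 1654047*(1/590140) = 577551/1486 + 1654047/590140 = 171646930491/438474020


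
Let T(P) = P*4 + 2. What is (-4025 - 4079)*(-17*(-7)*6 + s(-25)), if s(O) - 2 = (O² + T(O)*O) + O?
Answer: -30519664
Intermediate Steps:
T(P) = 2 + 4*P (T(P) = 4*P + 2 = 2 + 4*P)
s(O) = 2 + O + O² + O*(2 + 4*O) (s(O) = 2 + ((O² + (2 + 4*O)*O) + O) = 2 + ((O² + O*(2 + 4*O)) + O) = 2 + (O + O² + O*(2 + 4*O)) = 2 + O + O² + O*(2 + 4*O))
(-4025 - 4079)*(-17*(-7)*6 + s(-25)) = (-4025 - 4079)*(-17*(-7)*6 + (2 + 3*(-25) + 5*(-25)²)) = -8104*(119*6 + (2 - 75 + 5*625)) = -8104*(714 + (2 - 75 + 3125)) = -8104*(714 + 3052) = -8104*3766 = -30519664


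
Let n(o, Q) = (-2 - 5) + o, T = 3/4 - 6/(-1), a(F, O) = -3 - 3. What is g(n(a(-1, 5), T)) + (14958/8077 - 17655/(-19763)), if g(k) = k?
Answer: -1636920374/159625751 ≈ -10.255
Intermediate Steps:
a(F, O) = -6
T = 27/4 (T = 3*(¼) - 6*(-1) = ¾ + 6 = 27/4 ≈ 6.7500)
n(o, Q) = -7 + o
g(n(a(-1, 5), T)) + (14958/8077 - 17655/(-19763)) = (-7 - 6) + (14958/8077 - 17655/(-19763)) = -13 + (14958*(1/8077) - 17655*(-1/19763)) = -13 + (14958/8077 + 17655/19763) = -13 + 438214389/159625751 = -1636920374/159625751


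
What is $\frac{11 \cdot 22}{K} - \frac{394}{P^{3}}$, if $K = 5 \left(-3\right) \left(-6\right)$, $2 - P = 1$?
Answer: $- \frac{17609}{45} \approx -391.31$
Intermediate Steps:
$P = 1$ ($P = 2 - 1 = 1$)
$K = 90$ ($K = \left(-15\right) \left(-6\right) = 90$)
$\frac{11 \cdot 22}{K} - \frac{394}{P^{3}} = \frac{11 \cdot 22}{90} - \frac{394}{1^{3}} = 242 \cdot \frac{1}{90} - \frac{394}{1} = \frac{121}{45} - 394 = - \frac{17609}{45}$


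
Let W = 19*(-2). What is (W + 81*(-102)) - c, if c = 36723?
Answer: -45023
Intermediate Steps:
W = -38
(W + 81*(-102)) - c = (-38 + 81*(-102)) - 1*36723 = (-38 - 8262) - 36723 = -8300 - 36723 = -45023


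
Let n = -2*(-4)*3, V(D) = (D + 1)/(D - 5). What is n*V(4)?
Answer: -120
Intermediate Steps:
V(D) = (1 + D)/(-5 + D)
n = 24 (n = 8*3 = 24)
n*V(4) = 24*((1 + 4)/(-5 + 4)) = 24*(5/(-1)) = 24*(-1*5) = 24*(-5) = -120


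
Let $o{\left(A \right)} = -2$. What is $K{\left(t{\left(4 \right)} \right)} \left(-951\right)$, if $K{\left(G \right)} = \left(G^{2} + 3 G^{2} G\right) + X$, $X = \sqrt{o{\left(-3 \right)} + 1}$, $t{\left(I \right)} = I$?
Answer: $-197808 - 951 i \approx -1.9781 \cdot 10^{5} - 951.0 i$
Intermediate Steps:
$X = i$ ($X = \sqrt{-2 + 1} = \sqrt{-1} = i \approx 1.0 i$)
$K{\left(G \right)} = i + G^{2} + 3 G^{3}$ ($K{\left(G \right)} = \left(G^{2} + 3 G^{2} G\right) + i = \left(G^{2} + 3 G^{3}\right) + i = i + G^{2} + 3 G^{3}$)
$K{\left(t{\left(4 \right)} \right)} \left(-951\right) = \left(i + 4^{2} + 3 \cdot 4^{3}\right) \left(-951\right) = \left(i + 16 + 3 \cdot 64\right) \left(-951\right) = \left(i + 16 + 192\right) \left(-951\right) = \left(208 + i\right) \left(-951\right) = -197808 - 951 i$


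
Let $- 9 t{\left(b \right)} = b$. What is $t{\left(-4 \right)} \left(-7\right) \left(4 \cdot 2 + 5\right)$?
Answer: $- \frac{364}{9} \approx -40.444$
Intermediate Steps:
$t{\left(b \right)} = - \frac{b}{9}$
$t{\left(-4 \right)} \left(-7\right) \left(4 \cdot 2 + 5\right) = \left(- \frac{1}{9}\right) \left(-4\right) \left(-7\right) \left(4 \cdot 2 + 5\right) = \frac{4}{9} \left(-7\right) \left(8 + 5\right) = \left(- \frac{28}{9}\right) 13 = - \frac{364}{9}$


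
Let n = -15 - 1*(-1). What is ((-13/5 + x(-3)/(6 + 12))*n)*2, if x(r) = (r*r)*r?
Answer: 574/5 ≈ 114.80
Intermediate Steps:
n = -14 (n = -15 + 1 = -14)
x(r) = r³ (x(r) = r²*r = r³)
((-13/5 + x(-3)/(6 + 12))*n)*2 = ((-13/5 + (-3)³/(6 + 12))*(-14))*2 = ((-13*⅕ - 27/18)*(-14))*2 = ((-13/5 - 27*1/18)*(-14))*2 = ((-13/5 - 3/2)*(-14))*2 = -41/10*(-14)*2 = (287/5)*2 = 574/5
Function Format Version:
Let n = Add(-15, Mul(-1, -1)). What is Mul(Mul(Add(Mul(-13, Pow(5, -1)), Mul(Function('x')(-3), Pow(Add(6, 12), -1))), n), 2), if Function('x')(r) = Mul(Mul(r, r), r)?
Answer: Rational(574, 5) ≈ 114.80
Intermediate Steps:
n = -14 (n = Add(-15, 1) = -14)
Function('x')(r) = Pow(r, 3) (Function('x')(r) = Mul(Pow(r, 2), r) = Pow(r, 3))
Mul(Mul(Add(Mul(-13, Pow(5, -1)), Mul(Function('x')(-3), Pow(Add(6, 12), -1))), n), 2) = Mul(Mul(Add(Mul(-13, Pow(5, -1)), Mul(Pow(-3, 3), Pow(Add(6, 12), -1))), -14), 2) = Mul(Mul(Add(Mul(-13, Rational(1, 5)), Mul(-27, Pow(18, -1))), -14), 2) = Mul(Mul(Add(Rational(-13, 5), Mul(-27, Rational(1, 18))), -14), 2) = Mul(Mul(Add(Rational(-13, 5), Rational(-3, 2)), -14), 2) = Mul(Mul(Rational(-41, 10), -14), 2) = Mul(Rational(287, 5), 2) = Rational(574, 5)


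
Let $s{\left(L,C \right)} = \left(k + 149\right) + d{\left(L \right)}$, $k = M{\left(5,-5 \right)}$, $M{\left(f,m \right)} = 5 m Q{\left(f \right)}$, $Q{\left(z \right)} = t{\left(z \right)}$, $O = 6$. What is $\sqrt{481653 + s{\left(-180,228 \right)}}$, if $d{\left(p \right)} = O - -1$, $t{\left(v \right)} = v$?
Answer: $2 \sqrt{120421} \approx 694.03$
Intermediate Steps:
$Q{\left(z \right)} = z$
$M{\left(f,m \right)} = 5 f m$ ($M{\left(f,m \right)} = 5 m f = 5 f m$)
$k = -125$ ($k = 5 \cdot 5 \left(-5\right) = -125$)
$d{\left(p \right)} = 7$ ($d{\left(p \right)} = 6 - -1 = 6 + 1 = 7$)
$s{\left(L,C \right)} = 31$ ($s{\left(L,C \right)} = \left(-125 + 149\right) + 7 = 24 + 7 = 31$)
$\sqrt{481653 + s{\left(-180,228 \right)}} = \sqrt{481653 + 31} = \sqrt{481684} = 2 \sqrt{120421}$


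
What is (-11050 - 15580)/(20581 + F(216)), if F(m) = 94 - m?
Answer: -26630/20459 ≈ -1.3016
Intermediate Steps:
(-11050 - 15580)/(20581 + F(216)) = (-11050 - 15580)/(20581 + (94 - 1*216)) = -26630/(20581 + (94 - 216)) = -26630/(20581 - 122) = -26630/20459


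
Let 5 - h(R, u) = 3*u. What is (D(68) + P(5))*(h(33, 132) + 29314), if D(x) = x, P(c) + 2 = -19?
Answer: 1359381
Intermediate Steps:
h(R, u) = 5 - 3*u
P(c) = -21 (P(c) = -2 - 19 = -21)
(D(68) + P(5))*(h(33, 132) + 29314) = (68 - 21)*((5 - 3*132) + 29314) = 47*((5 - 396) + 29314) = 47*(-391 + 29314) = 47*28923 = 1359381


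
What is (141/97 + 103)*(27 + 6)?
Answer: 334356/97 ≈ 3447.0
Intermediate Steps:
(141/97 + 103)*(27 + 6) = (141*(1/97) + 103)*33 = (141/97 + 103)*33 = (10132/97)*33 = 334356/97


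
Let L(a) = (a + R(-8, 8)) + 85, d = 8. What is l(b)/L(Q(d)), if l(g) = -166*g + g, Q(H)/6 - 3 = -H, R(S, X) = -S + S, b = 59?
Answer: -177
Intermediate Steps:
R(S, X) = 0
Q(H) = 18 - 6*H (Q(H) = 18 + 6*(-H) = 18 - 6*H)
L(a) = 85 + a (L(a) = (a + 0) + 85 = a + 85 = 85 + a)
l(g) = -165*g
l(b)/L(Q(d)) = (-165*59)/(85 + (18 - 6*8)) = -9735/(85 + (18 - 48)) = -9735/(85 - 30) = -9735/55 = -9735*1/55 = -177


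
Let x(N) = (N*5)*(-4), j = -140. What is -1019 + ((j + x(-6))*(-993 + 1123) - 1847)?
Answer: -5466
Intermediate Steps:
x(N) = -20*N (x(N) = (5*N)*(-4) = -20*N)
-1019 + ((j + x(-6))*(-993 + 1123) - 1847) = -1019 + ((-140 - 20*(-6))*(-993 + 1123) - 1847) = -1019 + ((-140 + 120)*130 - 1847) = -1019 + (-20*130 - 1847) = -1019 + (-2600 - 1847) = -1019 - 4447 = -5466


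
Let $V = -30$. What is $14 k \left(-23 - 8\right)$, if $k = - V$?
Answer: $-13020$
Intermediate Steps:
$k = 30$ ($k = \left(-1\right) \left(-30\right) = 30$)
$14 k \left(-23 - 8\right) = 14 \cdot 30 \left(-23 - 8\right) = 420 \left(-31\right) = -13020$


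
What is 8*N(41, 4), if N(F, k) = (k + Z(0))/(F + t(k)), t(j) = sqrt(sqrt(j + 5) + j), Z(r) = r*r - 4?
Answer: 0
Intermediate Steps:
Z(r) = -4 + r**2 (Z(r) = r**2 - 4 = -4 + r**2)
t(j) = sqrt(j + sqrt(5 + j)) (t(j) = sqrt(sqrt(5 + j) + j) = sqrt(j + sqrt(5 + j)))
N(F, k) = (-4 + k)/(F + sqrt(k + sqrt(5 + k))) (N(F, k) = (k + (-4 + 0**2))/(F + sqrt(k + sqrt(5 + k))) = (k + (-4 + 0))/(F + sqrt(k + sqrt(5 + k))) = (k - 4)/(F + sqrt(k + sqrt(5 + k))) = (-4 + k)/(F + sqrt(k + sqrt(5 + k))))
8*N(41, 4) = 8*((-4 + 4)/(41 + sqrt(4 + sqrt(5 + 4)))) = 8*(0/(41 + sqrt(4 + sqrt(9)))) = 8*(0/(41 + sqrt(4 + 3))) = 8*(0/(41 + sqrt(7))) = 8*0 = 0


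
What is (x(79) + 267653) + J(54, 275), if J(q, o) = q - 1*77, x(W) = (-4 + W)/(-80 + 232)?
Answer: 40679835/152 ≈ 2.6763e+5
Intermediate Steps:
x(W) = -1/38 + W/152 (x(W) = (-4 + W)/152 = (-4 + W)*(1/152) = -1/38 + W/152)
J(q, o) = -77 + q (J(q, o) = q - 77 = -77 + q)
(x(79) + 267653) + J(54, 275) = ((-1/38 + (1/152)*79) + 267653) + (-77 + 54) = ((-1/38 + 79/152) + 267653) - 23 = (75/152 + 267653) - 23 = 40683331/152 - 23 = 40679835/152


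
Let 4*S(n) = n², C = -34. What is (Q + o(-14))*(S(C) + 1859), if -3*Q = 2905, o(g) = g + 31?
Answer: -2043464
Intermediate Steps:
o(g) = 31 + g
Q = -2905/3 (Q = -⅓*2905 = -2905/3 ≈ -968.33)
S(n) = n²/4
(Q + o(-14))*(S(C) + 1859) = (-2905/3 + (31 - 14))*((¼)*(-34)² + 1859) = (-2905/3 + 17)*((¼)*1156 + 1859) = -2854*(289 + 1859)/3 = -2854/3*2148 = -2043464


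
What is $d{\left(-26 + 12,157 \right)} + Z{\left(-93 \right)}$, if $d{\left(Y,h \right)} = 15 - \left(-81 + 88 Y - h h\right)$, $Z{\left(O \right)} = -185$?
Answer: $25792$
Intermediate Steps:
$d{\left(Y,h \right)} = 96 + h^{2} - 88 Y$ ($d{\left(Y,h \right)} = 15 - \left(-81 - h^{2} + 88 Y\right) = 15 + \left(81 + h^{2} - 88 Y\right) = 96 + h^{2} - 88 Y$)
$d{\left(-26 + 12,157 \right)} + Z{\left(-93 \right)} = \left(96 + 157^{2} - 88 \left(-26 + 12\right)\right) - 185 = \left(96 + 24649 - -1232\right) - 185 = \left(96 + 24649 + 1232\right) - 185 = 25977 - 185 = 25792$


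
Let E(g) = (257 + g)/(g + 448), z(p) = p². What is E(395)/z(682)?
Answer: 163/98024883 ≈ 1.6628e-6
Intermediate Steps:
E(g) = (257 + g)/(448 + g)
E(395)/z(682) = ((257 + 395)/(448 + 395))/(682²) = (652/843)/465124 = ((1/843)*652)*(1/465124) = (652/843)*(1/465124) = 163/98024883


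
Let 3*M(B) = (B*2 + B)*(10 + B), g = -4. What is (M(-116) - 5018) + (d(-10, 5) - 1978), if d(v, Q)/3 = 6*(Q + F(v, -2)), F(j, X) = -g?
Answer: 5462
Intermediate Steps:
F(j, X) = 4 (F(j, X) = -1*(-4) = 4)
d(v, Q) = 72 + 18*Q (d(v, Q) = 3*(6*(Q + 4)) = 3*(6*(4 + Q)) = 3*(24 + 6*Q) = 72 + 18*Q)
M(B) = B*(10 + B) (M(B) = ((B*2 + B)*(10 + B))/3 = ((2*B + B)*(10 + B))/3 = ((3*B)*(10 + B))/3 = (3*B*(10 + B))/3 = B*(10 + B))
(M(-116) - 5018) + (d(-10, 5) - 1978) = (-116*(10 - 116) - 5018) + ((72 + 18*5) - 1978) = (-116*(-106) - 5018) + ((72 + 90) - 1978) = (12296 - 5018) + (162 - 1978) = 7278 - 1816 = 5462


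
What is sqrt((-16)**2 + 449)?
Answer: sqrt(705) ≈ 26.552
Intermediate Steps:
sqrt((-16)**2 + 449) = sqrt(256 + 449) = sqrt(705)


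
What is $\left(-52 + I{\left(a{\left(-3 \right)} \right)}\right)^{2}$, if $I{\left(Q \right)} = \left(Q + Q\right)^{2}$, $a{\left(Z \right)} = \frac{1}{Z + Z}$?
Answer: $\frac{218089}{81} \approx 2692.5$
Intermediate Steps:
$a{\left(Z \right)} = \frac{1}{2 Z}$
$I{\left(Q \right)} = 4 Q^{2}$ ($I{\left(Q \right)} = \left(2 Q\right)^{2} = 4 Q^{2}$)
$\left(-52 + I{\left(a{\left(-3 \right)} \right)}\right)^{2} = \left(-52 + 4 \left(\frac{1}{2 \left(-3\right)}\right)^{2}\right)^{2} = \left(-52 + 4 \left(\frac{1}{2} \left(- \frac{1}{3}\right)\right)^{2}\right)^{2} = \left(-52 + 4 \left(- \frac{1}{6}\right)^{2}\right)^{2} = \left(-52 + 4 \cdot \frac{1}{36}\right)^{2} = \left(-52 + \frac{1}{9}\right)^{2} = \left(- \frac{467}{9}\right)^{2} = \frac{218089}{81}$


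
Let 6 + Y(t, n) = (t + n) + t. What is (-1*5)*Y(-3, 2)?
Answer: 50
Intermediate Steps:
Y(t, n) = -6 + n + 2*t (Y(t, n) = -6 + ((t + n) + t) = -6 + ((n + t) + t) = -6 + (n + 2*t) = -6 + n + 2*t)
(-1*5)*Y(-3, 2) = (-1*5)*(-6 + 2 + 2*(-3)) = -5*(-6 + 2 - 6) = -5*(-10) = 50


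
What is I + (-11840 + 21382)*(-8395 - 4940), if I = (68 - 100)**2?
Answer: -127241546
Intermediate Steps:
I = 1024 (I = (-32)**2 = 1024)
I + (-11840 + 21382)*(-8395 - 4940) = 1024 + (-11840 + 21382)*(-8395 - 4940) = 1024 + 9542*(-13335) = 1024 - 127242570 = -127241546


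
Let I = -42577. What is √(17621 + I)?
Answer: 2*I*√6239 ≈ 157.97*I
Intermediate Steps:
√(17621 + I) = √(17621 - 42577) = √(-24956) = 2*I*√6239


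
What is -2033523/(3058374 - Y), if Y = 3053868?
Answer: -677841/1502 ≈ -451.29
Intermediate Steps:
-2033523/(3058374 - Y) = -2033523/(3058374 - 1*3053868) = -2033523/(3058374 - 3053868) = -2033523/4506 = -2033523*1/4506 = -677841/1502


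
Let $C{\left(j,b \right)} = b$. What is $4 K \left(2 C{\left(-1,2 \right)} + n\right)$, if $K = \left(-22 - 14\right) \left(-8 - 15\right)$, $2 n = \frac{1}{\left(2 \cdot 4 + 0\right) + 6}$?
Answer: $\frac{93564}{7} \approx 13366.0$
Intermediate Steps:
$n = \frac{1}{28}$ ($n = \frac{1}{2 \left(\left(2 \cdot 4 + 0\right) + 6\right)} = \frac{1}{2 \left(\left(8 + 0\right) + 6\right)} = \frac{1}{2 \left(8 + 6\right)} = \frac{1}{2 \cdot 14} = \frac{1}{2} \cdot \frac{1}{14} = \frac{1}{28} \approx 0.035714$)
$K = 828$ ($K = \left(-36\right) \left(-23\right) = 828$)
$4 K \left(2 C{\left(-1,2 \right)} + n\right) = 4 \cdot 828 \left(2 \cdot 2 + \frac{1}{28}\right) = 3312 \left(4 + \frac{1}{28}\right) = 3312 \cdot \frac{113}{28} = \frac{93564}{7}$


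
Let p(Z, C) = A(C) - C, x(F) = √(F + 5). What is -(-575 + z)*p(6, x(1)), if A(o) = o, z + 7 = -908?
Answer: 0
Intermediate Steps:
z = -915 (z = -7 - 908 = -915)
x(F) = √(5 + F)
p(Z, C) = 0 (p(Z, C) = C - C = 0)
-(-575 + z)*p(6, x(1)) = -(-575 - 915)*0 = -(-1490)*0 = -1*0 = 0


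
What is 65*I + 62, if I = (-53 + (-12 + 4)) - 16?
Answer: -4943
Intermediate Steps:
I = -77 (I = (-53 - 8) - 16 = -61 - 16 = -77)
65*I + 62 = 65*(-77) + 62 = -5005 + 62 = -4943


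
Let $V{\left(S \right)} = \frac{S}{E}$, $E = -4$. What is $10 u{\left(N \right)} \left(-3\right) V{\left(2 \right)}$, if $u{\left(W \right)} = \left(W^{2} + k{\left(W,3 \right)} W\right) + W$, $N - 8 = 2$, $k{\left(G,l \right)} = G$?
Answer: $3150$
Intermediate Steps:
$N = 10$ ($N = 8 + 2 = 10$)
$u{\left(W \right)} = W + 2 W^{2}$ ($u{\left(W \right)} = \left(W^{2} + W W\right) + W = \left(W^{2} + W^{2}\right) + W = 2 W^{2} + W = W + 2 W^{2}$)
$V{\left(S \right)} = - \frac{S}{4}$ ($V{\left(S \right)} = \frac{S}{-4} = S \left(- \frac{1}{4}\right) = - \frac{S}{4}$)
$10 u{\left(N \right)} \left(-3\right) V{\left(2 \right)} = 10 \cdot 10 \left(1 + 2 \cdot 10\right) \left(-3\right) \left(\left(- \frac{1}{4}\right) 2\right) = 10 \cdot 10 \left(1 + 20\right) \left(-3\right) \left(- \frac{1}{2}\right) = 10 \cdot 10 \cdot 21 \left(-3\right) \left(- \frac{1}{2}\right) = 10 \cdot 210 \left(-3\right) \left(- \frac{1}{2}\right) = 2100 \left(-3\right) \left(- \frac{1}{2}\right) = \left(-6300\right) \left(- \frac{1}{2}\right) = 3150$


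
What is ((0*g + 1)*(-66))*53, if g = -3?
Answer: -3498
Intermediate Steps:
((0*g + 1)*(-66))*53 = ((0*(-3) + 1)*(-66))*53 = ((0 + 1)*(-66))*53 = (1*(-66))*53 = -66*53 = -3498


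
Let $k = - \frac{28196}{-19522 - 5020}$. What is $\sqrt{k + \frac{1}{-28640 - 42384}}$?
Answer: $\frac{\sqrt{1113079880333561}}{31126268} \approx 1.0719$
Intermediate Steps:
$k = \frac{2014}{1753}$ ($k = - \frac{28196}{-19522 - 5020} = - \frac{28196}{-24542} = \left(-28196\right) \left(- \frac{1}{24542}\right) = \frac{2014}{1753} \approx 1.1489$)
$\sqrt{k + \frac{1}{-28640 - 42384}} = \sqrt{\frac{2014}{1753} + \frac{1}{-28640 - 42384}} = \sqrt{\frac{2014}{1753} + \frac{1}{-71024}} = \sqrt{\frac{2014}{1753} - \frac{1}{71024}} = \sqrt{\frac{143040583}{124505072}} = \frac{\sqrt{1113079880333561}}{31126268}$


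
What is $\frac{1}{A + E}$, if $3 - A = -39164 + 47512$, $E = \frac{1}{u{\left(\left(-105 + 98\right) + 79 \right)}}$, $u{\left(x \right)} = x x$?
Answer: $- \frac{5184}{43260479} \approx -0.00011983$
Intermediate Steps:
$u{\left(x \right)} = x^{2}$
$E = \frac{1}{5184}$ ($E = \frac{1}{\left(\left(-105 + 98\right) + 79\right)^{2}} = \frac{1}{\left(-7 + 79\right)^{2}} = \frac{1}{72^{2}} = \frac{1}{5184} \approx 0.0001929$)
$A = -8345$ ($A = 3 - \left(-39164 + 47512\right) = 3 - 8348 = -8345$)
$\frac{1}{A + E} = \frac{1}{-8345 + \frac{1}{5184}} = \frac{1}{- \frac{43260479}{5184}} = - \frac{5184}{43260479}$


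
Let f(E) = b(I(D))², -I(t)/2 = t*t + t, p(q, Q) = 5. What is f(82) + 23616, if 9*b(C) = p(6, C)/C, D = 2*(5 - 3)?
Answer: 122425345/5184 ≈ 23616.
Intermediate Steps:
D = 4 (D = 2*2 = 4)
I(t) = -2*t - 2*t² (I(t) = -2*(t*t + t) = -2*(t² + t) = -2*(t + t²) = -2*t - 2*t²)
b(C) = 5/(9*C) (b(C) = (5/C)/9 = 5/(9*C))
f(E) = 1/5184 (f(E) = (5/(9*((-2*4*(1 + 4)))))² = (5/(9*((-2*4*5))))² = ((5/9)/(-40))² = ((5/9)*(-1/40))² = (-1/72)² = 1/5184)
f(82) + 23616 = 1/5184 + 23616 = 122425345/5184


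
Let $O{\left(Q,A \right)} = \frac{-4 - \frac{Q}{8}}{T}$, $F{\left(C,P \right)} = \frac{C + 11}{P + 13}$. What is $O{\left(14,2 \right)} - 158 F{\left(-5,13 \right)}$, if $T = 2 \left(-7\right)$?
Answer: $- \frac{26245}{728} \approx -36.051$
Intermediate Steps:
$F{\left(C,P \right)} = \frac{11 + C}{13 + P}$
$T = -14$
$O{\left(Q,A \right)} = \frac{2}{7} + \frac{Q}{112}$ ($O{\left(Q,A \right)} = \frac{-4 - \frac{Q}{8}}{-14} = \left(-4 - Q \frac{1}{8}\right) \left(- \frac{1}{14}\right) = \left(-4 - \frac{Q}{8}\right) \left(- \frac{1}{14}\right) = \frac{2}{7} + \frac{Q}{112}$)
$O{\left(14,2 \right)} - 158 F{\left(-5,13 \right)} = \left(\frac{2}{7} + \frac{1}{112} \cdot 14\right) - 158 \frac{11 - 5}{13 + 13} = \left(\frac{2}{7} + \frac{1}{8}\right) - 158 \cdot \frac{1}{26} \cdot 6 = \frac{23}{56} - 158 \cdot \frac{1}{26} \cdot 6 = \frac{23}{56} - \frac{474}{13} = - \frac{26245}{728}$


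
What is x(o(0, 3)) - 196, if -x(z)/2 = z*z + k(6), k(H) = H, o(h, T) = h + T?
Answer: -226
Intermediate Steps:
o(h, T) = T + h
x(z) = -12 - 2*z**2 (x(z) = -2*(z*z + 6) = -2*(z**2 + 6) = -2*(6 + z**2) = -12 - 2*z**2)
x(o(0, 3)) - 196 = (-12 - 2*(3 + 0)**2) - 196 = (-12 - 2*3**2) - 196 = (-12 - 2*9) - 196 = (-12 - 18) - 196 = -30 - 196 = -226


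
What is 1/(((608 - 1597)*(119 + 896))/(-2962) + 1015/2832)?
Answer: 4194192/1422933575 ≈ 0.0029476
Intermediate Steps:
1/(((608 - 1597)*(119 + 896))/(-2962) + 1015/2832) = 1/(-989*1015*(-1/2962) + 1015*(1/2832)) = 1/(-1003835*(-1/2962) + 1015/2832) = 1/(1003835/2962 + 1015/2832) = 1/(1422933575/4194192) = 4194192/1422933575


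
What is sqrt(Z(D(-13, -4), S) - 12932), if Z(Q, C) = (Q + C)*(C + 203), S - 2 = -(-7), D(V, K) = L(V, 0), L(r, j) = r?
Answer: 2*I*sqrt(3445) ≈ 117.39*I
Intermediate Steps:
D(V, K) = V
S = 9 (S = 2 - (-7) = 2 - 1*(-7) = 2 + 7 = 9)
Z(Q, C) = (203 + C)*(C + Q) (Z(Q, C) = (C + Q)*(203 + C) = (203 + C)*(C + Q))
sqrt(Z(D(-13, -4), S) - 12932) = sqrt((9**2 + 203*9 + 203*(-13) + 9*(-13)) - 12932) = sqrt((81 + 1827 - 2639 - 117) - 12932) = sqrt(-848 - 12932) = sqrt(-13780) = 2*I*sqrt(3445)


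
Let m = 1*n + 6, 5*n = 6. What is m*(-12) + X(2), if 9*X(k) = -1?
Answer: -3893/45 ≈ -86.511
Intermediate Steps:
n = 6/5 (n = (⅕)*6 = 6/5 ≈ 1.2000)
X(k) = -⅑ (X(k) = (⅑)*(-1) = -⅑)
m = 36/5 (m = 1*(6/5) + 6 = 6/5 + 6 = 36/5 ≈ 7.2000)
m*(-12) + X(2) = (36/5)*(-12) - ⅑ = -432/5 - ⅑ = -3893/45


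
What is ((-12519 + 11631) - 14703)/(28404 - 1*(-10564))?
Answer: -15591/38968 ≈ -0.40010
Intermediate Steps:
((-12519 + 11631) - 14703)/(28404 - 1*(-10564)) = (-888 - 14703)/(28404 + 10564) = -15591/38968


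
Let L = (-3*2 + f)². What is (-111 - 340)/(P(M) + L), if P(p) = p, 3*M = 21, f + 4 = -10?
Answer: -41/37 ≈ -1.1081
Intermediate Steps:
f = -14 (f = -4 - 10 = -14)
M = 7 (M = (⅓)*21 = 7)
L = 400 (L = (-3*2 - 14)² = (-6 - 14)² = (-20)² = 400)
(-111 - 340)/(P(M) + L) = (-111 - 340)/(7 + 400) = -451/407 = -451*1/407 = -41/37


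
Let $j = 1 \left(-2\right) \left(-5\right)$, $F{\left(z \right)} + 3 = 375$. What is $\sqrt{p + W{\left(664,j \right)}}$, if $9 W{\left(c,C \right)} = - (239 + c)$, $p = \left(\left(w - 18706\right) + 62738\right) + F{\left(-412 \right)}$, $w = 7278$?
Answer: $\frac{\sqrt{464235}}{3} \approx 227.12$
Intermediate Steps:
$F{\left(z \right)} = 372$ ($F{\left(z \right)} = -3 + 375 = 372$)
$p = 51682$ ($p = \left(\left(7278 - 18706\right) + 62738\right) + 372 = \left(-11428 + 62738\right) + 372 = 51310 + 372 = 51682$)
$j = 10$ ($j = \left(-2\right) \left(-5\right) = 10$)
$W{\left(c,C \right)} = - \frac{239}{9} - \frac{c}{9}$ ($W{\left(c,C \right)} = \frac{\left(-1\right) \left(239 + c\right)}{9} = \frac{-239 - c}{9} = - \frac{239}{9} - \frac{c}{9}$)
$\sqrt{p + W{\left(664,j \right)}} = \sqrt{51682 - \frac{301}{3}} = \sqrt{\frac{154745}{3}} = \frac{\sqrt{464235}}{3}$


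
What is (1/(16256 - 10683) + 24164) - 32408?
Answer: -45943811/5573 ≈ -8244.0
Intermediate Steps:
(1/(16256 - 10683) + 24164) - 32408 = (1/5573 + 24164) - 32408 = 134665973/5573 - 32408 = -45943811/5573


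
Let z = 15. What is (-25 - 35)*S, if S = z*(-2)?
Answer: 1800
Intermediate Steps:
S = -30 (S = 15*(-2) = -30)
(-25 - 35)*S = (-25 - 35)*(-30) = -60*(-30) = 1800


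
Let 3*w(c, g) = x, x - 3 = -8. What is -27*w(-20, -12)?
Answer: 45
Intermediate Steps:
x = -5 (x = 3 - 8 = -5)
w(c, g) = -5/3 (w(c, g) = (⅓)*(-5) = -5/3)
-27*w(-20, -12) = -27*(-5/3) = 45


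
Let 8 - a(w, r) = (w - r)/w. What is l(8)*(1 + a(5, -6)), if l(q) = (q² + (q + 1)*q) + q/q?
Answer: 4658/5 ≈ 931.60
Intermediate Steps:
l(q) = 1 + q² + q*(1 + q) (l(q) = (q² + (1 + q)*q) + 1 = (q² + q*(1 + q)) + 1 = 1 + q² + q*(1 + q))
a(w, r) = 8 - (w - r)/w
l(8)*(1 + a(5, -6)) = (1 + 8 + 2*8²)*(1 + (7 - 6/5)) = (1 + 8 + 2*64)*(1 + (7 - 6*⅕)) = (1 + 8 + 128)*(1 + (7 - 6/5)) = 137*(1 + 29/5) = 137*(34/5) = 4658/5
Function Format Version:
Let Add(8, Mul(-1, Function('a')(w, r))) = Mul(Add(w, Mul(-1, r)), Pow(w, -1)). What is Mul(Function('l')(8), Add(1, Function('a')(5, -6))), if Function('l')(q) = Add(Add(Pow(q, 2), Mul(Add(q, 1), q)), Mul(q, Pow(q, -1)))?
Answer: Rational(4658, 5) ≈ 931.60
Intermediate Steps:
Function('l')(q) = Add(1, Pow(q, 2), Mul(q, Add(1, q))) (Function('l')(q) = Add(Add(Pow(q, 2), Mul(Add(1, q), q)), 1) = Add(Add(Pow(q, 2), Mul(q, Add(1, q))), 1) = Add(1, Pow(q, 2), Mul(q, Add(1, q))))
Function('a')(w, r) = Add(8, Mul(-1, Pow(w, -1), Add(w, Mul(-1, r)))) (Function('a')(w, r) = Add(8, Mul(-1, Mul(Add(w, Mul(-1, r)), Pow(w, -1)))) = Add(8, Mul(-1, Mul(Pow(w, -1), Add(w, Mul(-1, r))))) = Add(8, Mul(-1, Pow(w, -1), Add(w, Mul(-1, r)))))
Mul(Function('l')(8), Add(1, Function('a')(5, -6))) = Mul(Add(1, 8, Mul(2, Pow(8, 2))), Add(1, Add(7, Mul(-6, Pow(5, -1))))) = Mul(Add(1, 8, Mul(2, 64)), Add(1, Add(7, Mul(-6, Rational(1, 5))))) = Mul(Add(1, 8, 128), Add(1, Add(7, Rational(-6, 5)))) = Mul(137, Add(1, Rational(29, 5))) = Mul(137, Rational(34, 5)) = Rational(4658, 5)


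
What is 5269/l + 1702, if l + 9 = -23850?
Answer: 3691159/2169 ≈ 1701.8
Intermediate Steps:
l = -23859 (l = -9 - 23850 = -23859)
5269/l + 1702 = 5269/(-23859) + 1702 = 5269*(-1/23859) + 1702 = -479/2169 + 1702 = 3691159/2169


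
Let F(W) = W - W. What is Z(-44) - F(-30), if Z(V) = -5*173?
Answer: -865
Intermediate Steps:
F(W) = 0
Z(V) = -865
Z(-44) - F(-30) = -865 - 1*0 = -865 + 0 = -865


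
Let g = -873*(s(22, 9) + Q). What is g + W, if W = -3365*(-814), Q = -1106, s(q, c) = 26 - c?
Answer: 3689807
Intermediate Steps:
W = 2739110
g = 950697 (g = -873*((26 - 1*9) - 1106) = -873*((26 - 9) - 1106) = -873*(17 - 1106) = -873*(-1089) = 950697)
g + W = 950697 + 2739110 = 3689807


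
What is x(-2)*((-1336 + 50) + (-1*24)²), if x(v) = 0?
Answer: 0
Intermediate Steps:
x(-2)*((-1336 + 50) + (-1*24)²) = 0*((-1336 + 50) + (-1*24)²) = 0*(-1286 + (-24)²) = 0*(-1286 + 576) = 0*(-710) = 0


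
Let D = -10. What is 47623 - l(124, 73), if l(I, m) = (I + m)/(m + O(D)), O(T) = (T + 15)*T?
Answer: 1095132/23 ≈ 47614.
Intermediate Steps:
O(T) = T*(15 + T) (O(T) = (15 + T)*T = T*(15 + T))
l(I, m) = (I + m)/(-50 + m) (l(I, m) = (I + m)/(m - 10*(15 - 10)) = (I + m)/(m - 10*5) = (I + m)/(m - 50) = (I + m)/(-50 + m))
47623 - l(124, 73) = 47623 - (124 + 73)/(-50 + 73) = 47623 - 197/23 = 1095132/23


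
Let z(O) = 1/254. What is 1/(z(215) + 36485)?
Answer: 254/9267191 ≈ 2.7409e-5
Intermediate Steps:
z(O) = 1/254
1/(z(215) + 36485) = 1/(1/254 + 36485) = 1/(9267191/254) = 254/9267191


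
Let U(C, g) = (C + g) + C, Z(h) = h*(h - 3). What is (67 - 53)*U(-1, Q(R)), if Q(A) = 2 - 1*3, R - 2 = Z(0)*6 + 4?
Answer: -42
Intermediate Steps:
Z(h) = h*(-3 + h)
R = 6 (R = 2 + ((0*(-3 + 0))*6 + 4) = 2 + ((0*(-3))*6 + 4) = 2 + (0*6 + 4) = 2 + (0 + 4) = 2 + 4 = 6)
Q(A) = -1 (Q(A) = 2 - 3 = -1)
U(C, g) = g + 2*C
(67 - 53)*U(-1, Q(R)) = (67 - 53)*(-1 + 2*(-1)) = 14*(-1 - 2) = 14*(-3) = -42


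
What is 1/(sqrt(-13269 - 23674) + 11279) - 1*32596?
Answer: (-32596*sqrt(36943) + 367650283*I)/(sqrt(36943) - 11279*I) ≈ -32596.0 - 1.4305e-6*I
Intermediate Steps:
1/(sqrt(-13269 - 23674) + 11279) - 1*32596 = 1/(sqrt(-36943) + 11279) - 32596 = 1/(I*sqrt(36943) + 11279) - 32596 = 1/(11279 + I*sqrt(36943)) - 32596 = -32596 + 1/(11279 + I*sqrt(36943))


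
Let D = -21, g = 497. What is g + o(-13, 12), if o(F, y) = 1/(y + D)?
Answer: 4472/9 ≈ 496.89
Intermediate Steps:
o(F, y) = 1/(-21 + y) (o(F, y) = 1/(y - 21) = 1/(-21 + y))
g + o(-13, 12) = 497 + 1/(-21 + 12) = 497 + 1/(-9) = 497 - 1/9 = 4472/9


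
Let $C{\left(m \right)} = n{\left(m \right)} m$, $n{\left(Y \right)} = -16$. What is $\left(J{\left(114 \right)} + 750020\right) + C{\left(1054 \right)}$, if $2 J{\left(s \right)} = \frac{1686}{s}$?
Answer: $\frac{27860209}{38} \approx 7.3316 \cdot 10^{5}$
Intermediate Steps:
$J{\left(s \right)} = \frac{843}{s}$ ($J{\left(s \right)} = \frac{1686 \frac{1}{s}}{2} = \frac{843}{s}$)
$C{\left(m \right)} = - 16 m$
$\left(J{\left(114 \right)} + 750020\right) + C{\left(1054 \right)} = \left(\frac{843}{114} + 750020\right) - 16864 = \left(843 \cdot \frac{1}{114} + 750020\right) - 16864 = \left(\frac{281}{38} + 750020\right) - 16864 = \frac{28501041}{38} - 16864 = \frac{27860209}{38}$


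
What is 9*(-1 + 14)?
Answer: 117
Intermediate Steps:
9*(-1 + 14) = 9*13 = 117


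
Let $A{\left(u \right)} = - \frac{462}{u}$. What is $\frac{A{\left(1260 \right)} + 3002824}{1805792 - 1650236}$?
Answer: $\frac{90084709}{4666680} \approx 19.304$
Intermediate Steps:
$\frac{A{\left(1260 \right)} + 3002824}{1805792 - 1650236} = \frac{- \frac{462}{1260} + 3002824}{1805792 - 1650236} = \frac{\left(-462\right) \frac{1}{1260} + 3002824}{155556} = \left(- \frac{11}{30} + 3002824\right) \frac{1}{155556} = \frac{90084709}{30} \cdot \frac{1}{155556} = \frac{90084709}{4666680}$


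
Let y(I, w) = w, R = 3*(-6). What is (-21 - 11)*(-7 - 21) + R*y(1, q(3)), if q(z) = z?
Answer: 842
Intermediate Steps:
R = -18
(-21 - 11)*(-7 - 21) + R*y(1, q(3)) = (-21 - 11)*(-7 - 21) - 18*3 = -32*(-28) - 54 = 896 - 54 = 842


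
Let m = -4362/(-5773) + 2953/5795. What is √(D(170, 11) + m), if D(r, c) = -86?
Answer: 3*I*√10537303320909865/33454535 ≈ 9.2052*I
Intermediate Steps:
m = 42325459/33454535 (m = -4362*(-1/5773) + 2953*(1/5795) = 4362/5773 + 2953/5795 = 42325459/33454535 ≈ 1.2652)
√(D(170, 11) + m) = √(-86 + 42325459/33454535) = √(-2834764551/33454535) = 3*I*√10537303320909865/33454535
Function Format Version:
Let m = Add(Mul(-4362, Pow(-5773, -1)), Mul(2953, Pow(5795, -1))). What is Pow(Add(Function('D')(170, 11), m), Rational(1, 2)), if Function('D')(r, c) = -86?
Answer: Mul(Rational(3, 33454535), I, Pow(10537303320909865, Rational(1, 2))) ≈ Mul(9.2052, I)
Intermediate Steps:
m = Rational(42325459, 33454535) (m = Add(Mul(-4362, Rational(-1, 5773)), Mul(2953, Rational(1, 5795))) = Add(Rational(4362, 5773), Rational(2953, 5795)) = Rational(42325459, 33454535) ≈ 1.2652)
Pow(Add(Function('D')(170, 11), m), Rational(1, 2)) = Pow(Add(-86, Rational(42325459, 33454535)), Rational(1, 2)) = Pow(Rational(-2834764551, 33454535), Rational(1, 2)) = Mul(Rational(3, 33454535), I, Pow(10537303320909865, Rational(1, 2)))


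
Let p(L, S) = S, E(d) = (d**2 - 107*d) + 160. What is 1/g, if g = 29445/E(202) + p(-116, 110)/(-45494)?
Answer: 682410/1036777 ≈ 0.65820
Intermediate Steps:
E(d) = 160 + d**2 - 107*d
g = 1036777/682410 (g = 29445/(160 + 202**2 - 107*202) + 110/(-45494) = 29445/(160 + 40804 - 21614) + 110*(-1/45494) = 29445/19350 - 55/22747 = 29445*(1/19350) - 55/22747 = 1963/1290 - 55/22747 = 1036777/682410 ≈ 1.5193)
1/g = 1/(1036777/682410) = 682410/1036777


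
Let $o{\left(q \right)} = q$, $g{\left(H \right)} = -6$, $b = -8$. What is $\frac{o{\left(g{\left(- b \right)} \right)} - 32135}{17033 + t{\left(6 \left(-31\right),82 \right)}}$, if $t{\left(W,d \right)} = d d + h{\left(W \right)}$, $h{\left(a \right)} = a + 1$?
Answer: $- \frac{32141}{23572} \approx -1.3635$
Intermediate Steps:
$h{\left(a \right)} = 1 + a$
$t{\left(W,d \right)} = 1 + W + d^{2}$ ($t{\left(W,d \right)} = d d + \left(1 + W\right) = d^{2} + \left(1 + W\right) = 1 + W + d^{2}$)
$\frac{o{\left(g{\left(- b \right)} \right)} - 32135}{17033 + t{\left(6 \left(-31\right),82 \right)}} = \frac{-6 - 32135}{17033 + \left(1 + 6 \left(-31\right) + 82^{2}\right)} = - \frac{32141}{17033 + \left(1 - 186 + 6724\right)} = - \frac{32141}{17033 + 6539} = - \frac{32141}{23572}$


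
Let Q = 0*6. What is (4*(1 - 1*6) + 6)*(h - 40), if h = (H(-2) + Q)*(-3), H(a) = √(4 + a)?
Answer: 560 + 42*√2 ≈ 619.40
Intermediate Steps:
Q = 0
h = -3*√2 (h = (√(4 - 2) + 0)*(-3) = (√2 + 0)*(-3) = √2*(-3) = -3*√2 ≈ -4.2426)
(4*(1 - 1*6) + 6)*(h - 40) = (4*(1 - 1*6) + 6)*(-3*√2 - 40) = (4*(1 - 6) + 6)*(-40 - 3*√2) = (4*(-5) + 6)*(-40 - 3*√2) = (-20 + 6)*(-40 - 3*√2) = -14*(-40 - 3*√2) = 560 + 42*√2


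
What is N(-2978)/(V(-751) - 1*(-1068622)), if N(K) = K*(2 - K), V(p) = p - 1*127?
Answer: -1109305/133468 ≈ -8.3114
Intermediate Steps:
V(p) = -127 + p (V(p) = p - 127 = -127 + p)
N(-2978)/(V(-751) - 1*(-1068622)) = (-2978*(2 - 1*(-2978)))/((-127 - 751) - 1*(-1068622)) = (-2978*(2 + 2978))/(-878 + 1068622) = -2978*2980/1067744 = -8874440*1/1067744 = -1109305/133468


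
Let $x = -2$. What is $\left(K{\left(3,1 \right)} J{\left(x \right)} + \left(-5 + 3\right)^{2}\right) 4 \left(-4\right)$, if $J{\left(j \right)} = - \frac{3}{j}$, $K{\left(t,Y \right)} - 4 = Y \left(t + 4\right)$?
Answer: $-328$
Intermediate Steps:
$K{\left(t,Y \right)} = 4 + Y \left(4 + t\right)$ ($K{\left(t,Y \right)} = 4 + Y \left(t + 4\right) = 4 + Y \left(4 + t\right)$)
$\left(K{\left(3,1 \right)} J{\left(x \right)} + \left(-5 + 3\right)^{2}\right) 4 \left(-4\right) = \left(\left(4 + 4 \cdot 1 + 1 \cdot 3\right) \left(- \frac{3}{-2}\right) + \left(-5 + 3\right)^{2}\right) 4 \left(-4\right) = \left(\left(4 + 4 + 3\right) \left(\left(-3\right) \left(- \frac{1}{2}\right)\right) + \left(-2\right)^{2}\right) 4 \left(-4\right) = \left(11 \cdot \frac{3}{2} + 4\right) 4 \left(-4\right) = \left(\frac{33}{2} + 4\right) 4 \left(-4\right) = \frac{41}{2} \cdot 4 \left(-4\right) = 82 \left(-4\right) = -328$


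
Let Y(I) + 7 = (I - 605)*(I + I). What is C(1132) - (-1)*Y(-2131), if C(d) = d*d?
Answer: 12942249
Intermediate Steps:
C(d) = d²
Y(I) = -7 + 2*I*(-605 + I) (Y(I) = -7 + (I - 605)*(I + I) = -7 + (-605 + I)*(2*I) = -7 + 2*I*(-605 + I))
C(1132) - (-1)*Y(-2131) = 1132² - (-1)*(-7 - 1210*(-2131) + 2*(-2131)²) = 1281424 - (-1)*(-7 + 2578510 + 2*4541161) = 1281424 - (-1)*(-7 + 2578510 + 9082322) = 1281424 - (-1)*11660825 = 1281424 - 1*(-11660825) = 1281424 + 11660825 = 12942249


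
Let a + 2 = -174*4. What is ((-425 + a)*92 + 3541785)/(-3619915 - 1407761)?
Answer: -3438469/5027676 ≈ -0.68391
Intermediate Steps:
a = -698 (a = -2 - 174*4 = -2 - 696 = -698)
((-425 + a)*92 + 3541785)/(-3619915 - 1407761) = ((-425 - 698)*92 + 3541785)/(-3619915 - 1407761) = (-1123*92 + 3541785)/(-5027676) = (-103316 + 3541785)*(-1/5027676) = 3438469*(-1/5027676) = -3438469/5027676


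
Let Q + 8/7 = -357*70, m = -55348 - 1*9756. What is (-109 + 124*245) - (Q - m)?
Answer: -68893/7 ≈ -9841.9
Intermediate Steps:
m = -65104 (m = -55348 - 9756 = -65104)
Q = -174938/7 (Q = -8/7 - 357*70 = -8/7 - 24990 = -174938/7 ≈ -24991.)
(-109 + 124*245) - (Q - m) = (-109 + 124*245) - (-174938/7 - 1*(-65104)) = (-109 + 30380) - (-174938/7 + 65104) = 30271 - 1*280790/7 = 30271 - 280790/7 = -68893/7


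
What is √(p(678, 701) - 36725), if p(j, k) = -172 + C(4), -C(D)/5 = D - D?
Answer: 7*I*√753 ≈ 192.09*I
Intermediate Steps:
C(D) = 0 (C(D) = -5*(D - D) = -5*0 = 0)
p(j, k) = -172 (p(j, k) = -172 + 0 = -172)
√(p(678, 701) - 36725) = √(-172 - 36725) = √(-36897) = 7*I*√753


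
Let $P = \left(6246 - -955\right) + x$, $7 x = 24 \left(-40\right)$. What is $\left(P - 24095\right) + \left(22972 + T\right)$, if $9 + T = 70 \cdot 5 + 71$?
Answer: $\frac{44470}{7} \approx 6352.9$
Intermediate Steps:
$x = - \frac{960}{7}$ ($x = \frac{24 \left(-40\right)}{7} = \frac{1}{7} \left(-960\right) = - \frac{960}{7} \approx -137.14$)
$T = 412$ ($T = -9 + \left(70 \cdot 5 + 71\right) = -9 + \left(350 + 71\right) = -9 + 421 = 412$)
$P = \frac{49447}{7}$ ($P = \left(6246 - -955\right) - \frac{960}{7} = \left(6246 + 955\right) - \frac{960}{7} = 7201 - \frac{960}{7} = \frac{49447}{7} \approx 7063.9$)
$\left(P - 24095\right) + \left(22972 + T\right) = \left(\frac{49447}{7} - 24095\right) + \left(22972 + 412\right) = \left(\frac{49447}{7} - 24095\right) + 23384 = - \frac{119218}{7} + 23384 = \frac{44470}{7}$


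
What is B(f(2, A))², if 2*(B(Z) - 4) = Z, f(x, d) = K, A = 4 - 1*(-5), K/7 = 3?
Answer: 841/4 ≈ 210.25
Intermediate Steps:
K = 21 (K = 7*3 = 21)
A = 9 (A = 4 + 5 = 9)
f(x, d) = 21
B(Z) = 4 + Z/2
B(f(2, A))² = (4 + (½)*21)² = (4 + 21/2)² = (29/2)² = 841/4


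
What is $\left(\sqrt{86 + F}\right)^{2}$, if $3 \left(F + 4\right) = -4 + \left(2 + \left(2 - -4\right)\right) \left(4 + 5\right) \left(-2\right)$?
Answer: $\frac{98}{3} \approx 32.667$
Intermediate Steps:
$F = - \frac{160}{3}$ ($F = -4 + \frac{-4 + \left(2 + \left(2 - -4\right)\right) \left(4 + 5\right) \left(-2\right)}{3} = -4 + \frac{-4 + \left(2 + \left(2 + 4\right)\right) 9 \left(-2\right)}{3} = -4 + \frac{-4 + \left(2 + 6\right) 9 \left(-2\right)}{3} = -4 + \frac{-4 + 8 \cdot 9 \left(-2\right)}{3} = -4 + \frac{-4 + 72 \left(-2\right)}{3} = -4 + \frac{-4 - 144}{3} = -4 + \frac{1}{3} \left(-148\right) = -4 - \frac{148}{3} = - \frac{160}{3} \approx -53.333$)
$\left(\sqrt{86 + F}\right)^{2} = \left(\sqrt{86 - \frac{160}{3}}\right)^{2} = \left(\sqrt{\frac{98}{3}}\right)^{2} = \left(\frac{7 \sqrt{6}}{3}\right)^{2} = \frac{98}{3}$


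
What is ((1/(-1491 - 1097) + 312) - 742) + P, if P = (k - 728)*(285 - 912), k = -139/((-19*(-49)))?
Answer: 57841440219/126812 ≈ 4.5612e+5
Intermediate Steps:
k = -139/931 ≈ -0.14930
P = 22370931/49 (P = (-139/931 - 728)*(285 - 912) = -677907/931*(-627) = 22370931/49 ≈ 4.5655e+5)
((1/(-1491 - 1097) + 312) - 742) + P = ((1/(-1491 - 1097) + 312) - 742) + 22370931/49 = ((1/(-2588) + 312) - 742) + 22370931/49 = ((-1/2588 + 312) - 742) + 22370931/49 = (807455/2588 - 742) + 22370931/49 = -1112841/2588 + 22370931/49 = 57841440219/126812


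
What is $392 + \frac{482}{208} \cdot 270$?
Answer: $\frac{52919}{52} \approx 1017.7$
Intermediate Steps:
$392 + \frac{482}{208} \cdot 270 = 392 + 482 \cdot \frac{1}{208} \cdot 270 = 392 + \frac{241}{104} \cdot 270 = 392 + \frac{32535}{52} = \frac{52919}{52}$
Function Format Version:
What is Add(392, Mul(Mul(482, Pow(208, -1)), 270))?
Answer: Rational(52919, 52) ≈ 1017.7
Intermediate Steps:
Add(392, Mul(Mul(482, Pow(208, -1)), 270)) = Add(392, Mul(Mul(482, Rational(1, 208)), 270)) = Add(392, Mul(Rational(241, 104), 270)) = Add(392, Rational(32535, 52)) = Rational(52919, 52)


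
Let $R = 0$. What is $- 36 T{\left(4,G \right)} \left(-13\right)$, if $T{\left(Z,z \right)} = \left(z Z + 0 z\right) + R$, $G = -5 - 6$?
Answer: $-20592$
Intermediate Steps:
$G = -11$ ($G = -5 - 6 = -11$)
$T{\left(Z,z \right)} = Z z$ ($T{\left(Z,z \right)} = \left(z Z + 0 z\right) + 0 = \left(Z z + 0\right) + 0 = Z z + 0 = Z z$)
$- 36 T{\left(4,G \right)} \left(-13\right) = - 36 \cdot 4 \left(-11\right) \left(-13\right) = \left(-36\right) \left(-44\right) \left(-13\right) = 1584 \left(-13\right) = -20592$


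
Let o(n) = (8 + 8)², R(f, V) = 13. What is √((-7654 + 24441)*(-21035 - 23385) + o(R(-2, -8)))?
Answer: 2*I*√186419571 ≈ 27307.0*I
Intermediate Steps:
o(n) = 256 (o(n) = 16² = 256)
√((-7654 + 24441)*(-21035 - 23385) + o(R(-2, -8))) = √((-7654 + 24441)*(-21035 - 23385) + 256) = √(16787*(-44420) + 256) = √(-745678540 + 256) = √(-745678284) = 2*I*√186419571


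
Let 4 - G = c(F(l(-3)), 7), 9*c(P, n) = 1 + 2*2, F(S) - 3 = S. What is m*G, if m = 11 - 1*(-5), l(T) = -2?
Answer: 496/9 ≈ 55.111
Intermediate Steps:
F(S) = 3 + S
c(P, n) = 5/9 (c(P, n) = (1 + 2*2)/9 = (1 + 4)/9 = (1/9)*5 = 5/9)
m = 16 (m = 11 + 5 = 16)
G = 31/9 (G = 4 - 1*5/9 = 4 - 5/9 = 31/9 ≈ 3.4444)
m*G = 16*(31/9) = 496/9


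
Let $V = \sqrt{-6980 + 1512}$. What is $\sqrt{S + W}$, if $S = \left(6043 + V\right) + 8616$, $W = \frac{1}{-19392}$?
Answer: $\frac{\sqrt{86133000081 + 11751552 i \sqrt{1367}}}{2424} \approx 121.07 + 0.30537 i$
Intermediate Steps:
$V = 2 i \sqrt{1367}$ ($V = \sqrt{-5468} = 2 i \sqrt{1367} \approx 73.946 i$)
$W = - \frac{1}{19392} \approx -5.1568 \cdot 10^{-5}$
$S = 14659 + 2 i \sqrt{1367}$ ($S = \left(6043 + 2 i \sqrt{1367}\right) + 8616 = 14659 + 2 i \sqrt{1367} \approx 14659.0 + 73.946 i$)
$\sqrt{S + W} = \sqrt{\left(14659 + 2 i \sqrt{1367}\right) - \frac{1}{19392}} = \sqrt{\frac{284267327}{19392} + 2 i \sqrt{1367}}$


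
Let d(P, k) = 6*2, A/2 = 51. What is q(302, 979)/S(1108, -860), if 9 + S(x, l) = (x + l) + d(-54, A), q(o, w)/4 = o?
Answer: 1208/251 ≈ 4.8128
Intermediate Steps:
A = 102 (A = 2*51 = 102)
d(P, k) = 12
q(o, w) = 4*o
S(x, l) = 3 + l + x (S(x, l) = -9 + ((x + l) + 12) = -9 + ((l + x) + 12) = -9 + (12 + l + x) = 3 + l + x)
q(302, 979)/S(1108, -860) = (4*302)/(3 - 860 + 1108) = 1208/251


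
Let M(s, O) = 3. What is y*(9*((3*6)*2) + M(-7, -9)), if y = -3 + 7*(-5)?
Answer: -12426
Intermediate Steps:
y = -38 (y = -3 - 35 = -38)
y*(9*((3*6)*2) + M(-7, -9)) = -38*(9*((3*6)*2) + 3) = -38*(9*(18*2) + 3) = -38*(9*36 + 3) = -38*(324 + 3) = -38*327 = -12426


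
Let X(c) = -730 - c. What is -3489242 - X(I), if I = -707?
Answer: -3489219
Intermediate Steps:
-3489242 - X(I) = -3489242 - (-730 - 1*(-707)) = -3489242 - (-730 + 707) = -3489242 - 1*(-23) = -3489242 + 23 = -3489219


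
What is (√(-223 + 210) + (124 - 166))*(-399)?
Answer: 16758 - 399*I*√13 ≈ 16758.0 - 1438.6*I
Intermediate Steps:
(√(-223 + 210) + (124 - 166))*(-399) = (√(-13) - 42)*(-399) = (I*√13 - 42)*(-399) = (-42 + I*√13)*(-399) = 16758 - 399*I*√13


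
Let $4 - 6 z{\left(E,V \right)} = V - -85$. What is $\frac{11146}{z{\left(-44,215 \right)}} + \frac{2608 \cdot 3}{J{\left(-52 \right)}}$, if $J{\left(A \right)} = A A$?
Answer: $- \frac{2789325}{12506} \approx -223.04$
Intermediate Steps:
$J{\left(A \right)} = A^{2}$
$z{\left(E,V \right)} = - \frac{27}{2} - \frac{V}{6}$ ($z{\left(E,V \right)} = \frac{2}{3} - \frac{V - -85}{6} = \frac{2}{3} - \frac{V + 85}{6} = \frac{2}{3} - \frac{85 + V}{6} = \frac{2}{3} - \left(\frac{85}{6} + \frac{V}{6}\right) = - \frac{27}{2} - \frac{V}{6}$)
$\frac{11146}{z{\left(-44,215 \right)}} + \frac{2608 \cdot 3}{J{\left(-52 \right)}} = \frac{11146}{- \frac{27}{2} - \frac{215}{6}} + \frac{2608 \cdot 3}{\left(-52\right)^{2}} = \frac{11146}{- \frac{27}{2} - \frac{215}{6}} + \frac{7824}{2704} = \frac{11146}{- \frac{148}{3}} + 7824 \cdot \frac{1}{2704} = 11146 \left(- \frac{3}{148}\right) + \frac{489}{169} = - \frac{16719}{74} + \frac{489}{169} = - \frac{2789325}{12506}$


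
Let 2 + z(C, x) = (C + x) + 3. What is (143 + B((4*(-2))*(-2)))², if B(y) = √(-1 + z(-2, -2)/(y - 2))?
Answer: (2002 + I*√238)²/196 ≈ 20448.0 + 315.16*I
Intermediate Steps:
z(C, x) = 1 + C + x (z(C, x) = -2 + ((C + x) + 3) = -2 + (3 + C + x) = 1 + C + x)
B(y) = √(-1 - 3/(-2 + y)) (B(y) = √(-1 + (1 - 2 - 2)/(y - 2)) = √(-1 - 3/(-2 + y)))
(143 + B((4*(-2))*(-2)))² = (143 + √((-1 - 4*(-2)*(-2))/(-2 + (4*(-2))*(-2))))² = (143 + √((-1 - (-8)*(-2))/(-2 - 8*(-2))))² = (143 + √((-1 - 1*16)/(-2 + 16)))² = (143 + √((-1 - 16)/14))² = (143 + √((1/14)*(-17)))² = (143 + √(-17/14))² = (143 + I*√238/14)²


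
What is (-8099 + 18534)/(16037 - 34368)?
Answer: -10435/18331 ≈ -0.56925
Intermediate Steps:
(-8099 + 18534)/(16037 - 34368) = 10435/(-18331) = 10435*(-1/18331) = -10435/18331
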